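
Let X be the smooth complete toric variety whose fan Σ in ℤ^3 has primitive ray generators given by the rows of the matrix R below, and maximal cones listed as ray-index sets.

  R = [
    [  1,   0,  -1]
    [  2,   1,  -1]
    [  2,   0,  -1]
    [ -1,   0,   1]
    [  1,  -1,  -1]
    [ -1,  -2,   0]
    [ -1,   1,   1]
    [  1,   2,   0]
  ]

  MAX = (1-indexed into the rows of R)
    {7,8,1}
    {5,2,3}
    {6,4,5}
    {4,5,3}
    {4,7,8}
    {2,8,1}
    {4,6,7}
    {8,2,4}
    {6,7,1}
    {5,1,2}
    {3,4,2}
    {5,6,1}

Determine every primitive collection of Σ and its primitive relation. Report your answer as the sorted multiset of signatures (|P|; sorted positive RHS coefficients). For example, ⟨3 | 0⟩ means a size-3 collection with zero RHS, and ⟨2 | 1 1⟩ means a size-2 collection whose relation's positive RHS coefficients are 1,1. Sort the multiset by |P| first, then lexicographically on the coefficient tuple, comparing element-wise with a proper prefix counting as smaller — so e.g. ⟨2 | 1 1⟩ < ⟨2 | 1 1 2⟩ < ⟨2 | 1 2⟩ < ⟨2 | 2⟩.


11 collections generate NE(X_Σ); each relation:

  P = {1,4}:  v_{1} + v_{4} = 0  →  sig = ⟨2 | 0⟩
  P = {5,7}:  v_{5} + v_{7} = 0  →  sig = ⟨2 | 0⟩
  P = {6,8}:  v_{6} + v_{8} = 0  →  sig = ⟨2 | 0⟩
  P = {2,6}:  v_{2} + v_{6} = v_{5}  →  sig = ⟨2 | 1⟩
  P = {2,7}:  v_{2} + v_{7} = v_{8}  →  sig = ⟨2 | 1⟩
  P = {5,8}:  v_{5} + v_{8} = v_{2}  →  sig = ⟨2 | 1⟩
  P = {1,3}:  v_{1} + v_{3} = v_{2} + v_{5}  →  sig = ⟨2 | 1 1⟩
  P = {3,7}:  v_{3} + v_{7} = v_{2} + v_{4}  →  sig = ⟨2 | 1 1⟩
  P = {3,6}:  v_{3} + v_{6} = v_{4} + 2·v_{5}  →  sig = ⟨2 | 1 2⟩
  P = {3,8}:  v_{3} + v_{8} = 2·v_{2} + v_{4}  →  sig = ⟨2 | 1 2⟩
  P = {2,4,5}:  v_{2} + v_{4} + v_{5} = v_{3}  →  sig = ⟨3 | 1⟩

Hence PRS(X_Σ) =
    |P|=2: 10 collections, coeffs (), (), (), (1), (1), (1), (1,1), (1,1), (1,2), (1,2)
    |P|=3: 1 collection, coeffs (1)


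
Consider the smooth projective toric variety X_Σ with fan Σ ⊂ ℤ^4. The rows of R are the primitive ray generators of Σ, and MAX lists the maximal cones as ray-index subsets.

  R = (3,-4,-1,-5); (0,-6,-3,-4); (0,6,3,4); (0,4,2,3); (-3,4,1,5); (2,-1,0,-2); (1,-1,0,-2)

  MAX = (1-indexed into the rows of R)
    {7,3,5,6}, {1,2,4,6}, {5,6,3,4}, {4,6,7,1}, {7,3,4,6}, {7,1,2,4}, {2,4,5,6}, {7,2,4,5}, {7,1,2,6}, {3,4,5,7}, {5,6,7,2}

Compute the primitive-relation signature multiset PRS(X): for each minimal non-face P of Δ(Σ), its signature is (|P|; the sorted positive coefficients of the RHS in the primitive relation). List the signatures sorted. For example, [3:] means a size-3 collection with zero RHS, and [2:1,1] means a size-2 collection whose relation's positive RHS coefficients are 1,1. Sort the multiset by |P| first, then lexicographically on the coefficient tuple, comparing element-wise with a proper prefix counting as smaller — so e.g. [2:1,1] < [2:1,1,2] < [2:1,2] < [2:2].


Primitive collections (5):

  • {1,5}:  v_{1} + v_{5} = 0 ; sig = [2:]
  • {2,3}:  v_{2} + v_{3} = 0 ; sig = [2:]
  • {1,3}:  v_{1} + v_{3} = v_{4} + v_{6} + v_{7} ; sig = [2:1,1,1]
  • {2,4,6,7}:  v_{2} + v_{4} + v_{6} + v_{7} = v_{1} ; sig = [4:1]
  • {4,5,6,7}:  v_{4} + v_{5} + v_{6} + v_{7} = v_{3} ; sig = [4:1]

so the primitive-relation signature multiset is
[[2:], [2:], [2:1,1,1], [4:1], [4:1]]


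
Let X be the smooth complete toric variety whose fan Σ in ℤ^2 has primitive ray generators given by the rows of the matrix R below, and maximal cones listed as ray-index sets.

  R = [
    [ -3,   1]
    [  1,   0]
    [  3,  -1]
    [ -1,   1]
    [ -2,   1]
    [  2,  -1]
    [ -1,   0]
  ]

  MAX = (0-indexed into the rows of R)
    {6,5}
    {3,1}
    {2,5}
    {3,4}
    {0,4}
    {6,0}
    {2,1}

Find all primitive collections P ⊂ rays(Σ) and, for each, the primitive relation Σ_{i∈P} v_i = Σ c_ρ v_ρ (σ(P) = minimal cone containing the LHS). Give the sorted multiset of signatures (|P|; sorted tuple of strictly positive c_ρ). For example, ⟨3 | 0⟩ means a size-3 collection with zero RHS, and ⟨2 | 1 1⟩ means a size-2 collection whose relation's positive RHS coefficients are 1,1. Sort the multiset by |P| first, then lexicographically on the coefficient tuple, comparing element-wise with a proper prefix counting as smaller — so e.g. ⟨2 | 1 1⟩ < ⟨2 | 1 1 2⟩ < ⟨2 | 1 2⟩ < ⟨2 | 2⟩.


The 14 primitive collections of Σ (r=7, n=2):

  P={0,2}:  v_{0} + v_{2} = 0  ⟹  sig = ⟨2 | 0⟩
  P={1,6}:  v_{1} + v_{6} = 0  ⟹  sig = ⟨2 | 0⟩
  P={4,5}:  v_{4} + v_{5} = 0  ⟹  sig = ⟨2 | 0⟩
  P={0,1}:  v_{0} + v_{1} = v_{4}  ⟹  sig = ⟨2 | 1⟩
  P={0,5}:  v_{0} + v_{5} = v_{6}  ⟹  sig = ⟨2 | 1⟩
  P={1,4}:  v_{1} + v_{4} = v_{3}  ⟹  sig = ⟨2 | 1⟩
  P={1,5}:  v_{1} + v_{5} = v_{2}  ⟹  sig = ⟨2 | 1⟩
  P={2,4}:  v_{2} + v_{4} = v_{1}  ⟹  sig = ⟨2 | 1⟩
  P={2,6}:  v_{2} + v_{6} = v_{5}  ⟹  sig = ⟨2 | 1⟩
  P={3,5}:  v_{3} + v_{5} = v_{1}  ⟹  sig = ⟨2 | 1⟩
  P={3,6}:  v_{3} + v_{6} = v_{4}  ⟹  sig = ⟨2 | 1⟩
  P={4,6}:  v_{4} + v_{6} = v_{0}  ⟹  sig = ⟨2 | 1⟩
  P={0,3}:  v_{0} + v_{3} = 2·v_{4}  ⟹  sig = ⟨2 | 2⟩
  P={2,3}:  v_{2} + v_{3} = 2·v_{1}  ⟹  sig = ⟨2 | 2⟩

Signatures (|P|; sorted positive RHS coefficients), sorted:
    |P|=2: 14 collections, coeffs (), (), (), (1), (1), (1), (1), (1), (1), (1), (1), (1), (2), (2)


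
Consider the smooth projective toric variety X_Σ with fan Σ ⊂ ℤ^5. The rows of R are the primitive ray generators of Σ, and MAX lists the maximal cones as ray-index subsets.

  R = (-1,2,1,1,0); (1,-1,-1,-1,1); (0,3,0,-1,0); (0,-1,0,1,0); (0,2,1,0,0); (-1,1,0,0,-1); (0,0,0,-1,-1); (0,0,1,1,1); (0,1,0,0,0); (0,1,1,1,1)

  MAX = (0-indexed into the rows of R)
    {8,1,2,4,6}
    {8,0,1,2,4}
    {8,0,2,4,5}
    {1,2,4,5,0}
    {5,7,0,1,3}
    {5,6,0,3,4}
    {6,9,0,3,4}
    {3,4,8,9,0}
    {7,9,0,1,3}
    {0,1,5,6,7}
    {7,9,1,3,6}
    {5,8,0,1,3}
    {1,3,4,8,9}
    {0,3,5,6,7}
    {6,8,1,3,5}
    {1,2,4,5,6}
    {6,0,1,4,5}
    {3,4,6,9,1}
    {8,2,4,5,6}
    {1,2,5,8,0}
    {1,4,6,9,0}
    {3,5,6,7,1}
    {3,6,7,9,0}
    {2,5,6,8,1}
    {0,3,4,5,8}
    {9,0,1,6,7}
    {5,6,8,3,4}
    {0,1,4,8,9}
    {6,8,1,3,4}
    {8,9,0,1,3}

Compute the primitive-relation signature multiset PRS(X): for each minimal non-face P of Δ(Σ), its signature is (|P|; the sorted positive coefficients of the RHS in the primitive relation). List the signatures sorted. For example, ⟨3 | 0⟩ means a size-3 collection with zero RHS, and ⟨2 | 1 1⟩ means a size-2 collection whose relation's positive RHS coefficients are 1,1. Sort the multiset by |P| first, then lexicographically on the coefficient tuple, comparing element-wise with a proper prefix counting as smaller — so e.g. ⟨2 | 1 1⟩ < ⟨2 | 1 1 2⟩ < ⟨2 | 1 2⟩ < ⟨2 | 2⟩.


Primitive collections (13):

  P = {5,9}:  v_{5} + v_{9} = v_{0}  ⟹  sig = ⟨2 | 1⟩
  P = {7,8}:  v_{7} + v_{8} = v_{9}  ⟹  sig = ⟨2 | 1⟩
  P = {2,7}:  v_{2} + v_{7} = v_{0} + v_{1} + v_{4}  ⟹  sig = ⟨2 | 1 1 1⟩
  P = {2,9}:  v_{2} + v_{9} = v_{0} + v_{1} + v_{4} + v_{8}  ⟹  sig = ⟨2 | 1 1 1 1⟩
  P = {4,7}:  v_{4} + v_{7} = v_{6} + 2·v_{9}  ⟹  sig = ⟨2 | 1 2⟩
  P = {2,3}:  v_{2} + v_{3} = 2·v_{8}  ⟹  sig = ⟨2 | 2⟩
  P = {6,8,9}:  v_{6} + v_{8} + v_{9} = v_{4}  ⟹  sig = ⟨3 | 1⟩
  P = {0,6,8}:  v_{0} + v_{6} + v_{8} = v_{4} + v_{5}  ⟹  sig = ⟨3 | 1 1⟩
  P = {0,2,6}:  v_{0} + v_{2} + v_{6} = v_{1} + 2·v_{4} + 2·v_{5}  ⟹  sig = ⟨3 | 1 2 2⟩
  P = {0,1,3,6}:  v_{0} + v_{1} + v_{3} + v_{6} = 0  ⟹  sig = ⟨4 | 0⟩
  P = {1,3,4,5}:  v_{1} + v_{3} + v_{4} + v_{5} = v_{8}  ⟹  sig = ⟨4 | 1⟩
  P = {1,4,5,8}:  v_{1} + v_{4} + v_{5} + v_{8} = v_{2}  ⟹  sig = ⟨4 | 1⟩
  P = {0,1,3,4}:  v_{0} + v_{1} + v_{3} + v_{4} = v_{8} + v_{9}  ⟹  sig = ⟨4 | 1 1⟩

Sorted signature multiset PRS(X):
    ⟨2 | 1⟩
    ⟨2 | 1⟩
    ⟨2 | 1 1 1⟩
    ⟨2 | 1 1 1 1⟩
    ⟨2 | 1 2⟩
    ⟨2 | 2⟩
    ⟨3 | 1⟩
    ⟨3 | 1 1⟩
    ⟨3 | 1 2 2⟩
    ⟨4 | 0⟩
    ⟨4 | 1⟩
    ⟨4 | 1⟩
    ⟨4 | 1 1⟩


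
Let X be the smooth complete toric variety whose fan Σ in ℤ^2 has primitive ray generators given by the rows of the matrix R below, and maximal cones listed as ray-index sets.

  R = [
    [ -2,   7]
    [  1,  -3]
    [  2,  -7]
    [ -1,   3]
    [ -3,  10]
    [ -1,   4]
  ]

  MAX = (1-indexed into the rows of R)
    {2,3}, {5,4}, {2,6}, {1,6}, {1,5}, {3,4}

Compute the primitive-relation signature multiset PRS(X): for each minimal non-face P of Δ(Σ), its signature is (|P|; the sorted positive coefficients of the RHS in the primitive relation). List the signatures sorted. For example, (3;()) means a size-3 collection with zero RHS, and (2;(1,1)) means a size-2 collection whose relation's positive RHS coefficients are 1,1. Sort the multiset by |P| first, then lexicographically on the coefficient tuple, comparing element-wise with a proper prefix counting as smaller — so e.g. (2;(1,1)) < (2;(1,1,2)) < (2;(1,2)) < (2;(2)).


9 collections generate NE(X_Σ); each relation:

  P = {1,3}:  v_{1} + v_{3} = 0 — sig = (2;())
  P = {2,4}:  v_{2} + v_{4} = 0 — sig = (2;())
  P = {1,2}:  v_{1} + v_{2} = v_{6} — sig = (2;(1))
  P = {1,4}:  v_{1} + v_{4} = v_{5} — sig = (2;(1))
  P = {2,5}:  v_{2} + v_{5} = v_{1} — sig = (2;(1))
  P = {3,5}:  v_{3} + v_{5} = v_{4} — sig = (2;(1))
  P = {3,6}:  v_{3} + v_{6} = v_{2} — sig = (2;(1))
  P = {4,6}:  v_{4} + v_{6} = v_{1} — sig = (2;(1))
  P = {5,6}:  v_{5} + v_{6} = 2·v_{1} — sig = (2;(2))

so the primitive-relation signature multiset is
    |P|=2: 9 collections, coeffs (), (), (1), (1), (1), (1), (1), (1), (2)


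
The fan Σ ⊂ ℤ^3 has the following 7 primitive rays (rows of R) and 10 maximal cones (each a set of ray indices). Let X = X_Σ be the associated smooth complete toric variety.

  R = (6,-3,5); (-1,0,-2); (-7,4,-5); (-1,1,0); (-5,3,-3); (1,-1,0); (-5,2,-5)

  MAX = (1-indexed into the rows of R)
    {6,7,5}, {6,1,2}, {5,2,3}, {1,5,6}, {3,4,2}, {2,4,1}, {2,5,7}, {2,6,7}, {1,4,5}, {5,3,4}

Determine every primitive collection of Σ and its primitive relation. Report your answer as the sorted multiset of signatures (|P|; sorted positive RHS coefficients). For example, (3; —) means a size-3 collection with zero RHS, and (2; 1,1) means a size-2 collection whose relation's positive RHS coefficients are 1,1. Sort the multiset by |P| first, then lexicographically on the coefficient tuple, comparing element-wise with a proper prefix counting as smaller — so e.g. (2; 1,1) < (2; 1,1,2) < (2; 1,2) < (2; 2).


9 minimal non-faces of Δ(Σ) (on 7 rays):

  • {4,6}:  v_{4} + v_{6} = 0 — sig = (2; —)
  • {1,3}:  v_{1} + v_{3} = v_{4} — sig = (2; 1)
  • {1,7}:  v_{1} + v_{7} = v_{6} — sig = (2; 1)
  • {3,6}:  v_{3} + v_{6} = v_{2} + v_{5} — sig = (2; 1,1)
  • {4,7}:  v_{4} + v_{7} = v_{2} + v_{5} — sig = (2; 1,1)
  • {3,7}:  v_{3} + v_{7} = 2·v_{2} + 2·v_{5} — sig = (2; 2,2)
  • {1,2,5}:  v_{1} + v_{2} + v_{5} = 0 — sig = (3; —)
  • {2,4,5}:  v_{2} + v_{4} + v_{5} = v_{3} — sig = (3; 1)
  • {2,5,6}:  v_{2} + v_{5} + v_{6} = v_{7} — sig = (3; 1)

Hence PRS(X_Σ) =
    |P|=2: 6 collections, coeffs (), (1), (1), (1,1), (1,1), (2,2)
    |P|=3: 3 collections, coeffs (), (1), (1)


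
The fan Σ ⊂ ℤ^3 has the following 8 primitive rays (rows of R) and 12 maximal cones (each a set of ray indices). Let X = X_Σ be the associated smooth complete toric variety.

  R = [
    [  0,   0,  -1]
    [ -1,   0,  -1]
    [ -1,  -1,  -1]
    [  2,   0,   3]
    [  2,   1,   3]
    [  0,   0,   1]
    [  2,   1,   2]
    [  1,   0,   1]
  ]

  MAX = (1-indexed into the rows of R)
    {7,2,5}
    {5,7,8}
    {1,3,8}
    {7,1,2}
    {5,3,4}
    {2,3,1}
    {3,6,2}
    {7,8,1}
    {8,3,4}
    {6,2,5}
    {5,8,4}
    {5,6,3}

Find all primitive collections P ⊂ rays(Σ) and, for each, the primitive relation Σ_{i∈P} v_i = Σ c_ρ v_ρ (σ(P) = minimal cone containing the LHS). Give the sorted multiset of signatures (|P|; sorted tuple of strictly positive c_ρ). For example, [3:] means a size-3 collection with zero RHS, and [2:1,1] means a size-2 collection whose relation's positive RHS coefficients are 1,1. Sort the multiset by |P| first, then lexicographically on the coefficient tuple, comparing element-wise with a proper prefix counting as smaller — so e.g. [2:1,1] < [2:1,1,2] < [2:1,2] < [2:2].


Σ has 12 primitive collections:

  P = {1,6}:  v_{1} + v_{6} = 0  ⟹  sig = [2:]
  P = {2,8}:  v_{2} + v_{8} = 0  ⟹  sig = [2:]
  P = {1,5}:  v_{1} + v_{5} = v_{7}  ⟹  sig = [2:1]
  P = {3,7}:  v_{3} + v_{7} = v_{8}  ⟹  sig = [2:1]
  P = {6,7}:  v_{6} + v_{7} = v_{5}  ⟹  sig = [2:1]
  P = {2,4}:  v_{2} + v_{4} = v_{3} + v_{5}  ⟹  sig = [2:1,1]
  P = {6,8}:  v_{6} + v_{8} = v_{3} + v_{5}  ⟹  sig = [2:1,1]
  P = {4,7}:  v_{4} + v_{7} = v_{5} + 2·v_{8}  ⟹  sig = [2:1,2]
  P = {1,4}:  v_{1} + v_{4} = 2·v_{8}  ⟹  sig = [2:2]
  P = {4,6}:  v_{4} + v_{6} = 2·v_{3} + 2·v_{5}  ⟹  sig = [2:2,2]
  P = {2,3,5}:  v_{2} + v_{3} + v_{5} = v_{6}  ⟹  sig = [3:1]
  P = {3,5,8}:  v_{3} + v_{5} + v_{8} = v_{4}  ⟹  sig = [3:1]

so the primitive-relation signature multiset is
[[2:], [2:], [2:1], [2:1], [2:1], [2:1,1], [2:1,1], [2:1,2], [2:2], [2:2,2], [3:1], [3:1]]


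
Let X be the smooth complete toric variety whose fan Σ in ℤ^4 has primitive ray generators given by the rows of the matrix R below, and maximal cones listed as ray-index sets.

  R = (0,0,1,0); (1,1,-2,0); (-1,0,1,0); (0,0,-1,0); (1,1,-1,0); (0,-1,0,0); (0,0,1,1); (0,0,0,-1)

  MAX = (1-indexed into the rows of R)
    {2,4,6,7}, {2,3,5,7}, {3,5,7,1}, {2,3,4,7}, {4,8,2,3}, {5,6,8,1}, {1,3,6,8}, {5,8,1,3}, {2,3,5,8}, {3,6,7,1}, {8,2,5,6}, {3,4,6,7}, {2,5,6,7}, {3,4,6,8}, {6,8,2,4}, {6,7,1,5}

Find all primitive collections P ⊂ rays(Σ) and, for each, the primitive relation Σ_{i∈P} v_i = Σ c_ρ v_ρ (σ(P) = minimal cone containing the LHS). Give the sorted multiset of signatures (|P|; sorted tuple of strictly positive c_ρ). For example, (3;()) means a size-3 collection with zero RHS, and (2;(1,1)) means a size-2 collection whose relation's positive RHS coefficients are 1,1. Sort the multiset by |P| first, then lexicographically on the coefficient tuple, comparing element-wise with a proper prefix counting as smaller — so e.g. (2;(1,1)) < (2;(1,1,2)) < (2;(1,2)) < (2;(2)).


The 6 primitive collections of Σ (r=8, n=4):

  {1,4}:  v_{1} + v_{4} = 0  so sig = (2;())
  {1,2}:  v_{1} + v_{2} = v_{5}  so sig = (2;(1))
  {4,5}:  v_{4} + v_{5} = v_{2}  so sig = (2;(1))
  {7,8}:  v_{7} + v_{8} = v_{1}  so sig = (2;(1))
  {3,5,6}:  v_{3} + v_{5} + v_{6} = 0  so sig = (3;())
  {2,3,6}:  v_{2} + v_{3} + v_{6} = v_{4}  so sig = (3;(1))

Signatures (|P|; sorted positive RHS coefficients), sorted:
{ (2;()),  (2;(1)) ×3,  (3;()),  (3;(1)) }


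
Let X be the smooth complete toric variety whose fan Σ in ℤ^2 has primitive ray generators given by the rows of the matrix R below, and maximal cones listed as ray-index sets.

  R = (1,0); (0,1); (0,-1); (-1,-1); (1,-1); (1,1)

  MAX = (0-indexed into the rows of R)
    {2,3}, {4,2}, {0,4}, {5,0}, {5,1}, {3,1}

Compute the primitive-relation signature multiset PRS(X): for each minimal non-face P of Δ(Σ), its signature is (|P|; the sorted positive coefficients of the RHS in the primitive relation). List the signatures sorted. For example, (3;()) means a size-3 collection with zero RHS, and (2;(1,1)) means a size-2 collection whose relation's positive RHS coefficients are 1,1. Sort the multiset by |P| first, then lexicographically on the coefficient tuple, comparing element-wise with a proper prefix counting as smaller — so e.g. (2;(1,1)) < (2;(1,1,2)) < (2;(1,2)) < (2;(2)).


9 minimal non-faces of Δ(Σ) (on 6 rays):

  P = {1,2}:  v_{1} + v_{2} = 0 — sig = (2;())
  P = {3,5}:  v_{3} + v_{5} = 0 — sig = (2;())
  P = {0,1}:  v_{0} + v_{1} = v_{5} — sig = (2;(1))
  P = {0,2}:  v_{0} + v_{2} = v_{4} — sig = (2;(1))
  P = {0,3}:  v_{0} + v_{3} = v_{2} — sig = (2;(1))
  P = {1,4}:  v_{1} + v_{4} = v_{0} — sig = (2;(1))
  P = {2,5}:  v_{2} + v_{5} = v_{0} — sig = (2;(1))
  P = {3,4}:  v_{3} + v_{4} = 2·v_{2} — sig = (2;(2))
  P = {4,5}:  v_{4} + v_{5} = 2·v_{0} — sig = (2;(2))

Signatures (|P|; sorted positive RHS coefficients), sorted:
{ (2;()) ×2,  (2;(1)) ×5,  (2;(2)) ×2 }


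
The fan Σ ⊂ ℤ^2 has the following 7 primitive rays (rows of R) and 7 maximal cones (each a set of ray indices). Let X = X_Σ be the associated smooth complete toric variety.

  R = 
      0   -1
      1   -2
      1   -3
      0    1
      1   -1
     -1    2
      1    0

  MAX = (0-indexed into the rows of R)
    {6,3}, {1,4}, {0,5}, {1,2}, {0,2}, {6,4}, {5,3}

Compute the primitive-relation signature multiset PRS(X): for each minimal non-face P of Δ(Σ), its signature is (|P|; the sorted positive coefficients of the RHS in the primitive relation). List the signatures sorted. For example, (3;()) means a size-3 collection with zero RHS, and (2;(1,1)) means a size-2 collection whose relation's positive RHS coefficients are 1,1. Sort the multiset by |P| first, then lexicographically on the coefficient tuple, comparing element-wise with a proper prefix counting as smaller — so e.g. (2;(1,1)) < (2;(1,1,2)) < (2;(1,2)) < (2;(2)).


Primitive collections (14):

  P = {0,3}:  v_{0} + v_{3} = 0 — sig = (2;())
  P = {1,5}:  v_{1} + v_{5} = 0 — sig = (2;())
  P = {0,1}:  v_{0} + v_{1} = v_{2} — sig = (2;(1))
  P = {0,4}:  v_{0} + v_{4} = v_{1} — sig = (2;(1))
  P = {0,6}:  v_{0} + v_{6} = v_{4} — sig = (2;(1))
  P = {1,3}:  v_{1} + v_{3} = v_{4} — sig = (2;(1))
  P = {2,3}:  v_{2} + v_{3} = v_{1} — sig = (2;(1))
  P = {2,5}:  v_{2} + v_{5} = v_{0} — sig = (2;(1))
  P = {3,4}:  v_{3} + v_{4} = v_{6} — sig = (2;(1))
  P = {4,5}:  v_{4} + v_{5} = v_{3} — sig = (2;(1))
  P = {2,6}:  v_{2} + v_{6} = v_{1} + v_{4} — sig = (2;(1,1))
  P = {1,6}:  v_{1} + v_{6} = 2·v_{4} — sig = (2;(2))
  P = {2,4}:  v_{2} + v_{4} = 2·v_{1} — sig = (2;(2))
  P = {5,6}:  v_{5} + v_{6} = 2·v_{3} — sig = (2;(2))

Signatures (|P|; sorted positive RHS coefficients), sorted:
    |P|=2: 14 collections, coeffs (), (), (1), (1), (1), (1), (1), (1), (1), (1), (1,1), (2), (2), (2)


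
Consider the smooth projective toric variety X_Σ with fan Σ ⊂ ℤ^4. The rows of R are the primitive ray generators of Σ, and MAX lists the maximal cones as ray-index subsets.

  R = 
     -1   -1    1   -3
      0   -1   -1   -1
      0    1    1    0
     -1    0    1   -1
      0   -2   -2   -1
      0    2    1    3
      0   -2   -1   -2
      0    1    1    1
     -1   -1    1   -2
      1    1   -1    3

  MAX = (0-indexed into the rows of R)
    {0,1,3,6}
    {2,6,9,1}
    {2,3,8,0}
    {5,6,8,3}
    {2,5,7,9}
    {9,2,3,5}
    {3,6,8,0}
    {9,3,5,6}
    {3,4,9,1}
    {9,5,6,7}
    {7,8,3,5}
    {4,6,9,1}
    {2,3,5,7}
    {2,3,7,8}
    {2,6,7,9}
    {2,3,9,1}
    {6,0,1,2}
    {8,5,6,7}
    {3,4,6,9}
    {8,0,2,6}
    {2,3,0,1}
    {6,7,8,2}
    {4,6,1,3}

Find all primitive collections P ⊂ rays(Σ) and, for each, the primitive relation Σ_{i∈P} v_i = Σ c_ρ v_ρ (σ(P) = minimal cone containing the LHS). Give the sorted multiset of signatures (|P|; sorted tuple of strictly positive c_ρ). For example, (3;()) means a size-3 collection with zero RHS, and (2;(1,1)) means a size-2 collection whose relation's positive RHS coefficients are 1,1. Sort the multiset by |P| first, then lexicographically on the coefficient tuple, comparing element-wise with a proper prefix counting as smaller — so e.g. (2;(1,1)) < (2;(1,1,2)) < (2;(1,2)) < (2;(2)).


|primitive collections| = 18. Relations:

  {0,9}:  v_{0} + v_{9} = 0 — sig = (2;())
  {1,7}:  v_{1} + v_{7} = 0 — sig = (2;())
  {2,4}:  v_{2} + v_{4} = v_{1} — sig = (2;(1))
  {0,5}:  v_{0} + v_{5} = v_{3} + v_{7} — sig = (2;(1,1))
  {0,7}:  v_{0} + v_{7} = v_{2} + v_{8} — sig = (2;(1,1))
  {1,5}:  v_{1} + v_{5} = v_{3} + v_{9} — sig = (2;(1,1))
  {1,8}:  v_{1} + v_{8} = v_{3} + v_{6} — sig = (2;(1,1))
  {8,9}:  v_{8} + v_{9} = v_{5} + v_{6} — sig = (2;(1,1))
  {0,4}:  v_{0} + v_{4} = v_{1} + v_{3} + v_{6} — sig = (2;(1,1,1))
  {4,7}:  v_{4} + v_{7} = v_{3} + v_{6} + v_{9} — sig = (2;(1,1,1))
  {4,5}:  v_{4} + v_{5} = 2·v_{3} + v_{6} + 2·v_{9} — sig = (2;(1,2,2))
  {4,8}:  v_{4} + v_{8} = 2·v_{3} + 2·v_{6} + v_{9} — sig = (2;(1,2,2))
  {2,3,6}:  v_{2} + v_{3} + v_{6} = v_{0} — sig = (3;(1))
  {2,5,6}:  v_{2} + v_{5} + v_{6} = v_{7} — sig = (3;(1))
  {3,6,7}:  v_{3} + v_{6} + v_{7} = v_{8} — sig = (3;(1))
  {3,7,9}:  v_{3} + v_{7} + v_{9} = v_{5} — sig = (3;(1))
  {2,5,8}:  v_{2} + v_{5} + v_{8} = v_{3} + 2·v_{7} — sig = (3;(1,2))
  {1,3,6,9}:  v_{1} + v_{3} + v_{6} + v_{9} = v_{4} — sig = (4;(1))

so the primitive-relation signature multiset is
    |P|=2: 12 collections, coeffs (), (), (1), (1,1), (1,1), (1,1), (1,1), (1,1), (1,1,1), (1,1,1), (1,2,2), (1,2,2)
    |P|=3: 5 collections, coeffs (1), (1), (1), (1), (1,2)
    |P|=4: 1 collection, coeffs (1)


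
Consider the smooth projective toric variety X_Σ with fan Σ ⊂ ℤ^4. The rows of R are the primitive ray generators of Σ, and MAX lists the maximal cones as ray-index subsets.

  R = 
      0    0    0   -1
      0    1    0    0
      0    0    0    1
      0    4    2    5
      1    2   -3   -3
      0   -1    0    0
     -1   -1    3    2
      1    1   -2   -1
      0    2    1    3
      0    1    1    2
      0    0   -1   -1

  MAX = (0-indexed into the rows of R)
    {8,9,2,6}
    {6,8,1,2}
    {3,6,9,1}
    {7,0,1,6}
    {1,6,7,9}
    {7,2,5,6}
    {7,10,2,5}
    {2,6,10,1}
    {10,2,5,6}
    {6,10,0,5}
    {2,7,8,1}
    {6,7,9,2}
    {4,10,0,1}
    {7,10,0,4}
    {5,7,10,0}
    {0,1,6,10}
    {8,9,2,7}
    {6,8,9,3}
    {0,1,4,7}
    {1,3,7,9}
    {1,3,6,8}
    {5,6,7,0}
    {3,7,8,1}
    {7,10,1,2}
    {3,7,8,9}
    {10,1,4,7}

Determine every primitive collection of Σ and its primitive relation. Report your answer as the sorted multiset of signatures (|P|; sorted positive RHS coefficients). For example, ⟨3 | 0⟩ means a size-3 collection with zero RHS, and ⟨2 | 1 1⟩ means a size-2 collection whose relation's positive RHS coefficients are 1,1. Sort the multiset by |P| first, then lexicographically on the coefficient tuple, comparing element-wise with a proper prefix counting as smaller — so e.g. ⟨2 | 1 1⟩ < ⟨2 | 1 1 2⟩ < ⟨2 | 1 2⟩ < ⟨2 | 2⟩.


Minimal non-faces — 25 found among 11 rays, 26 max cones:

  P = {0,2}:  v_{0} + v_{2} = 0  so sig = ⟨2 | 0⟩
  P = {1,5}:  v_{1} + v_{5} = 0  so sig = ⟨2 | 0⟩
  P = {0,8}:  v_{0} + v_{8} = v_{1} + v_{9}  so sig = ⟨2 | 1 1⟩
  P = {3,5}:  v_{3} + v_{5} = v_{8} + v_{9}  so sig = ⟨2 | 1 1⟩
  P = {4,6}:  v_{4} + v_{6} = v_{0} + v_{1}  so sig = ⟨2 | 1 1⟩
  P = {5,8}:  v_{5} + v_{8} = v_{2} + v_{9}  so sig = ⟨2 | 1 1⟩
  P = {9,10}:  v_{9} + v_{10} = v_{1} + v_{2}  so sig = ⟨2 | 1 1⟩
  P = {0,9}:  v_{0} + v_{9} = v_{1} + v_{6} + v_{7}  so sig = ⟨2 | 1 1 1⟩
  P = {2,4}:  v_{2} + v_{4} = v_{1} + v_{7} + v_{10}  so sig = ⟨2 | 1 1 1⟩
  P = {4,5}:  v_{4} + v_{5} = v_{0} + v_{7} + v_{10}  so sig = ⟨2 | 1 1 1⟩
  P = {5,9}:  v_{5} + v_{9} = v_{2} + v_{6} + v_{7}  so sig = ⟨2 | 1 1 1⟩
  P = {3,10}:  v_{3} + v_{10} = 2·v_{1} + v_{2} + v_{8}  so sig = ⟨2 | 1 1 2⟩
  P = {3,4}:  v_{3} + v_{4} = 3·v_{1} + v_{7} + v_{8}  so sig = ⟨2 | 1 1 3⟩
  P = {4,8}:  v_{4} + v_{8} = 3·v_{1} + v_{2} + v_{7}  so sig = ⟨2 | 1 1 3⟩
  P = {4,9}:  v_{4} + v_{9} = 2·v_{1} + v_{7}  so sig = ⟨2 | 1 2⟩
  P = {2,3}:  v_{2} + v_{3} = 2·v_{8}  so sig = ⟨2 | 2⟩
  P = {0,3}:  v_{0} + v_{3} = 2·v_{1} + 2·v_{9}  so sig = ⟨2 | 2 2⟩
  P = {8,10}:  v_{8} + v_{10} = 2·v_{1} + 2·v_{2}  so sig = ⟨2 | 2 2⟩
  P = {6,7,10}:  v_{6} + v_{7} + v_{10} = 0  so sig = ⟨3 | 0⟩
  P = {1,2,9}:  v_{1} + v_{2} + v_{9} = v_{8}  so sig = ⟨3 | 1⟩
  P = {1,8,9}:  v_{1} + v_{8} + v_{9} = v_{3}  so sig = ⟨3 | 1⟩
  P = {3,6,7}:  v_{3} + v_{6} + v_{7} = v_{1} + 3·v_{9}  so sig = ⟨3 | 1 3⟩
  P = {6,7,8}:  v_{6} + v_{7} + v_{8} = 2·v_{9}  so sig = ⟨3 | 2⟩
  P = {0,1,7,10}:  v_{0} + v_{1} + v_{7} + v_{10} = v_{4}  so sig = ⟨4 | 1⟩
  P = {1,2,6,7}:  v_{1} + v_{2} + v_{6} + v_{7} = v_{9}  so sig = ⟨4 | 1⟩

Sorted signature multiset PRS(X):
    ⟨2 | 0⟩
    ⟨2 | 0⟩
    ⟨2 | 1 1⟩
    ⟨2 | 1 1⟩
    ⟨2 | 1 1⟩
    ⟨2 | 1 1⟩
    ⟨2 | 1 1⟩
    ⟨2 | 1 1 1⟩
    ⟨2 | 1 1 1⟩
    ⟨2 | 1 1 1⟩
    ⟨2 | 1 1 1⟩
    ⟨2 | 1 1 2⟩
    ⟨2 | 1 1 3⟩
    ⟨2 | 1 1 3⟩
    ⟨2 | 1 2⟩
    ⟨2 | 2⟩
    ⟨2 | 2 2⟩
    ⟨2 | 2 2⟩
    ⟨3 | 0⟩
    ⟨3 | 1⟩
    ⟨3 | 1⟩
    ⟨3 | 1 3⟩
    ⟨3 | 2⟩
    ⟨4 | 1⟩
    ⟨4 | 1⟩


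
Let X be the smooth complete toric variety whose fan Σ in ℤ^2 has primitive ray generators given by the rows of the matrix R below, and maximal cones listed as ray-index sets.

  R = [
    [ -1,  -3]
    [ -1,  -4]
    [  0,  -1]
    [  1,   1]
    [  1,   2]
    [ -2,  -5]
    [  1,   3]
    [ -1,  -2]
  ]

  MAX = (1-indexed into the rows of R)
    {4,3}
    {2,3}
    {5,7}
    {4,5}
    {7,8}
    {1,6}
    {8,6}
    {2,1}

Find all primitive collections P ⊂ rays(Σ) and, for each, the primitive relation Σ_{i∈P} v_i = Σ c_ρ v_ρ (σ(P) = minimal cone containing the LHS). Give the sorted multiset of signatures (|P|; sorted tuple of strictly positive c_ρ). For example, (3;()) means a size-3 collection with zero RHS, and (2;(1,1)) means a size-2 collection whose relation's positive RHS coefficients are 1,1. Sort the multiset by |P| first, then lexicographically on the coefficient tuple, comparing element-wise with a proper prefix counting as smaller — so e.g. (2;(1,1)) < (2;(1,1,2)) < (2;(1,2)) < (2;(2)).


20 minimal non-faces of Δ(Σ) (on 8 rays):

  • {1,7}:  v_{1} + v_{7} = 0 ; sig = (2;())
  • {5,8}:  v_{5} + v_{8} = 0 ; sig = (2;())
  • {1,3}:  v_{1} + v_{3} = v_{2} ; sig = (2;(1))
  • {1,5}:  v_{1} + v_{5} = v_{3} ; sig = (2;(1))
  • {1,8}:  v_{1} + v_{8} = v_{6} ; sig = (2;(1))
  • {2,7}:  v_{2} + v_{7} = v_{3} ; sig = (2;(1))
  • {3,5}:  v_{3} + v_{5} = v_{4} ; sig = (2;(1))
  • {3,7}:  v_{3} + v_{7} = v_{5} ; sig = (2;(1))
  • {3,8}:  v_{3} + v_{8} = v_{1} ; sig = (2;(1))
  • {4,6}:  v_{4} + v_{6} = v_{2} ; sig = (2;(1))
  • {4,8}:  v_{4} + v_{8} = v_{3} ; sig = (2;(1))
  • {5,6}:  v_{5} + v_{6} = v_{1} ; sig = (2;(1))
  • {6,7}:  v_{6} + v_{7} = v_{8} ; sig = (2;(1))
  • {1,4}:  v_{1} + v_{4} = 2·v_{3} ; sig = (2;(2))
  • {2,5}:  v_{2} + v_{5} = 2·v_{3} ; sig = (2;(2))
  • {2,8}:  v_{2} + v_{8} = 2·v_{1} ; sig = (2;(2))
  • {3,6}:  v_{3} + v_{6} = 2·v_{1} ; sig = (2;(2))
  • {4,7}:  v_{4} + v_{7} = 2·v_{5} ; sig = (2;(2))
  • {2,4}:  v_{2} + v_{4} = 3·v_{3} ; sig = (2;(3))
  • {2,6}:  v_{2} + v_{6} = 3·v_{1} ; sig = (2;(3))

Sorted signature multiset PRS(X):
[(2;()), (2;()), (2;(1)), (2;(1)), (2;(1)), (2;(1)), (2;(1)), (2;(1)), (2;(1)), (2;(1)), (2;(1)), (2;(1)), (2;(1)), (2;(2)), (2;(2)), (2;(2)), (2;(2)), (2;(2)), (2;(3)), (2;(3))]


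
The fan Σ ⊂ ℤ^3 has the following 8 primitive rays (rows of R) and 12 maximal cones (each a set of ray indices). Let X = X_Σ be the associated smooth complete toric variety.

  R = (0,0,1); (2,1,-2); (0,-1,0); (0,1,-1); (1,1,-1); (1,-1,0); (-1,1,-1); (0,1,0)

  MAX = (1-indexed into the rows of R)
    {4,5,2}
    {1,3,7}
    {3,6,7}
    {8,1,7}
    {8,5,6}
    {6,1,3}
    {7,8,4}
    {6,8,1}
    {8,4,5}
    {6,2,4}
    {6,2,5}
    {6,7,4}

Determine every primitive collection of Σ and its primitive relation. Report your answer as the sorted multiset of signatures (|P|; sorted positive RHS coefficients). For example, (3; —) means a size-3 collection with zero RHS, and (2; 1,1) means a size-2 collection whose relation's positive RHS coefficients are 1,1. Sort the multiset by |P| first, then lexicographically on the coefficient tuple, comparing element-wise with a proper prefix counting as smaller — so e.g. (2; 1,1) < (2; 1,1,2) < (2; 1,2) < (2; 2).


Primitive collections (14):

  {3,8}:  v_{3} + v_{8} = 0 — sig = (2; —)
  {1,4}:  v_{1} + v_{4} = v_{8} — sig = (2; 1)
  {3,4}:  v_{3} + v_{4} = v_{6} + v_{7} — sig = (2; 1,1)
  {3,5}:  v_{3} + v_{5} = v_{4} + v_{6} — sig = (2; 1,1)
  {1,2}:  v_{1} + v_{2} = v_{5} + v_{6} + v_{8} — sig = (2; 1,1,1)
  {1,5}:  v_{1} + v_{5} = v_{6} + 2·v_{8} — sig = (2; 1,2)
  {2,7}:  v_{2} + v_{7} = 3·v_{4} + v_{6} — sig = (2; 1,3)
  {2,8}:  v_{2} + v_{8} = 2·v_{5} — sig = (2; 2)
  {5,7}:  v_{5} + v_{7} = 2·v_{4} — sig = (2; 2)
  {2,3}:  v_{2} + v_{3} = 2·v_{4} + 2·v_{6} — sig = (2; 2,2)
  {1,6,7}:  v_{1} + v_{6} + v_{7} = 0 — sig = (3; —)
  {4,5,6}:  v_{4} + v_{5} + v_{6} = v_{2} — sig = (3; 1)
  {4,6,8}:  v_{4} + v_{6} + v_{8} = v_{5} — sig = (3; 1)
  {6,7,8}:  v_{6} + v_{7} + v_{8} = v_{4} — sig = (3; 1)

Hence PRS(X_Σ) =
    |P|=2: 10 collections, coeffs (), (1), (1,1), (1,1), (1,1,1), (1,2), (1,3), (2), (2), (2,2)
    |P|=3: 4 collections, coeffs (), (1), (1), (1)


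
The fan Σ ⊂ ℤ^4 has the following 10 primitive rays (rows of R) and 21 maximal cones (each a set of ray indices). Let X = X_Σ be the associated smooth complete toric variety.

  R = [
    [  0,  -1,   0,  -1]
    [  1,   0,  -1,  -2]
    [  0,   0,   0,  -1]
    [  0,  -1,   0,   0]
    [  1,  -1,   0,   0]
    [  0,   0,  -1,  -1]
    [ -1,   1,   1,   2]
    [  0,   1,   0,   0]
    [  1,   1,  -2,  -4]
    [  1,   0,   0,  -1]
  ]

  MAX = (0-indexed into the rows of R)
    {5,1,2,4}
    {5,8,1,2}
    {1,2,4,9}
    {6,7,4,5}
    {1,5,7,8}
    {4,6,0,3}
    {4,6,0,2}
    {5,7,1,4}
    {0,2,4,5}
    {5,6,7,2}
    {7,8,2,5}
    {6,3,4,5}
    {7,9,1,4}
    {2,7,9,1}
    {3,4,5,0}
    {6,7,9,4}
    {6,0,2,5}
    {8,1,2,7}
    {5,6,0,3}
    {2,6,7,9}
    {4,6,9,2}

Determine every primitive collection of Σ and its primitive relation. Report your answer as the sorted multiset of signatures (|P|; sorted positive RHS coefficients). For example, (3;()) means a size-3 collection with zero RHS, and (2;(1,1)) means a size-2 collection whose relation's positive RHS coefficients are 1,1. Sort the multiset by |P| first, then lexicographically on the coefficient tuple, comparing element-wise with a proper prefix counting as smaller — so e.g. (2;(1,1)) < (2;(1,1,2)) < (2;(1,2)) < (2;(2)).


|primitive collections| = 18. Relations:

  P={3,7}:  v_{3} + v_{7} = 0  →  sig = (2;())
  P={0,7}:  v_{0} + v_{7} = v_{2}  →  sig = (2;(1))
  P={1,6}:  v_{1} + v_{6} = v_{7}  →  sig = (2;(1))
  P={2,3}:  v_{2} + v_{3} = v_{0}  →  sig = (2;(1))
  P={5,9}:  v_{5} + v_{9} = v_{1}  →  sig = (2;(1))
  P={3,9}:  v_{3} + v_{9} = v_{2} + v_{4}  →  sig = (2;(1,1))
  P={1,3}:  v_{1} + v_{3} = v_{2} + v_{4} + v_{5}  →  sig = (2;(1,1,1))
  P={3,8}:  v_{3} + v_{8} = v_{1} + v_{2} + v_{5}  →  sig = (2;(1,1,1))
  P={0,1}:  v_{0} + v_{1} = 2·v_{2} + v_{4} + v_{5}  →  sig = (2;(1,1,2))
  P={0,8}:  v_{0} + v_{8} = v_{1} + 2·v_{2} + v_{5}  →  sig = (2;(1,1,2))
  P={6,8}:  v_{6} + v_{8} = v_{2} + v_{5} + 2·v_{7}  →  sig = (2;(1,1,2))
  P={8,9}:  v_{8} + v_{9} = 2·v_{1} + v_{2} + v_{7}  →  sig = (2;(1,1,2))
  P={0,9}:  v_{0} + v_{9} = 2·v_{2} + v_{4}  →  sig = (2;(1,2))
  P={4,8}:  v_{4} + v_{8} = 2·v_{1}  →  sig = (2;(2))
  P={2,4,7}:  v_{2} + v_{4} + v_{7} = v_{9}  →  sig = (3;(1))
  P={2,4,5,6}:  v_{2} + v_{4} + v_{5} + v_{6} = 0  →  sig = (4;())
  P={0,4,5,6}:  v_{0} + v_{4} + v_{5} + v_{6} = v_{3}  →  sig = (4;(1))
  P={1,2,5,7}:  v_{1} + v_{2} + v_{5} + v_{7} = v_{8}  →  sig = (4;(1))

Signatures (|P|; sorted positive RHS coefficients), sorted:
    (2;())
    (2;(1))
    (2;(1))
    (2;(1))
    (2;(1))
    (2;(1,1))
    (2;(1,1,1))
    (2;(1,1,1))
    (2;(1,1,2))
    (2;(1,1,2))
    (2;(1,1,2))
    (2;(1,1,2))
    (2;(1,2))
    (2;(2))
    (3;(1))
    (4;())
    (4;(1))
    (4;(1))


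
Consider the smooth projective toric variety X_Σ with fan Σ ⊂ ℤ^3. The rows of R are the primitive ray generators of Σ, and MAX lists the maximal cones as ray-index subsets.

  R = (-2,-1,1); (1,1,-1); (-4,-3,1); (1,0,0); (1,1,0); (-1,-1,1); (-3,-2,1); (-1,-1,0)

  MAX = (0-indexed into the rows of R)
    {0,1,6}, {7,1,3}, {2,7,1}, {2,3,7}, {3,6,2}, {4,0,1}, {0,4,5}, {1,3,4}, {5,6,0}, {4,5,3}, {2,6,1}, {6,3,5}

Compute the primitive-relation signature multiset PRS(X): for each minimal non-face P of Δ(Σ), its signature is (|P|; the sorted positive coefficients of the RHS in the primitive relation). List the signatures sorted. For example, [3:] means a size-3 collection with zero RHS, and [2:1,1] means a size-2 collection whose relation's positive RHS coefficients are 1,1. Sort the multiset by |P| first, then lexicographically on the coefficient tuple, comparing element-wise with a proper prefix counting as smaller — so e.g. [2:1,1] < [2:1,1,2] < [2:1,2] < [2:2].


Δ(Σ) — 8 vertices, 12 min non-faces:

  {1,5}:  v_{1} + v_{5} = 0  so sig = [2:]
  {4,7}:  v_{4} + v_{7} = 0  so sig = [2:]
  {0,3}:  v_{0} + v_{3} = v_{5}  so sig = [2:1]
  {0,7}:  v_{0} + v_{7} = v_{6}  so sig = [2:1]
  {2,4}:  v_{2} + v_{4} = v_{6}  so sig = [2:1]
  {4,6}:  v_{4} + v_{6} = v_{0}  so sig = [2:1]
  {6,7}:  v_{6} + v_{7} = v_{2}  so sig = [2:1]
  {5,7}:  v_{5} + v_{7} = v_{3} + v_{6}  so sig = [2:1,1]
  {2,5}:  v_{2} + v_{5} = v_{3} + 2·v_{6}  so sig = [2:1,2]
  {0,2}:  v_{0} + v_{2} = 2·v_{6}  so sig = [2:2]
  {1,3,6}:  v_{1} + v_{3} + v_{6} = v_{7}  so sig = [3:1]
  {1,2,3}:  v_{1} + v_{2} + v_{3} = 2·v_{7}  so sig = [3:2]

Signatures (|P|; sorted positive RHS coefficients), sorted:
    [2:]
    [2:]
    [2:1]
    [2:1]
    [2:1]
    [2:1]
    [2:1]
    [2:1,1]
    [2:1,2]
    [2:2]
    [3:1]
    [3:2]


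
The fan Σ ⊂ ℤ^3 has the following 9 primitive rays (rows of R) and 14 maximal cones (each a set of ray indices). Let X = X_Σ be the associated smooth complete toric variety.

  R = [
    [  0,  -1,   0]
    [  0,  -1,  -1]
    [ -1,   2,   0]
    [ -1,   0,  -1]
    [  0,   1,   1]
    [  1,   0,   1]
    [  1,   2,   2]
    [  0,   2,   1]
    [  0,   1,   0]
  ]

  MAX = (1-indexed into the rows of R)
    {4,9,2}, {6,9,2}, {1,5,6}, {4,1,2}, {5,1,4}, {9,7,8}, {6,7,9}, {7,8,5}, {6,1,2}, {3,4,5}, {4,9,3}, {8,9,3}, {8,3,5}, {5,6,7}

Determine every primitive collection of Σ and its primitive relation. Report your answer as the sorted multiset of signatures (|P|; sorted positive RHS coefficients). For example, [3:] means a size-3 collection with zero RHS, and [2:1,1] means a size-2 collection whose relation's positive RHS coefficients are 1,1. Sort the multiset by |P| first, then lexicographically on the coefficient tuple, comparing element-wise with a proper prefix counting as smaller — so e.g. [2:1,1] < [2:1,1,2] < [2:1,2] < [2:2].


Primitive collections (15):

  P={1,9}:  v_{1} + v_{9} = 0  ⇒ sig = [2:]
  P={2,5}:  v_{2} + v_{5} = 0  ⇒ sig = [2:]
  P={4,6}:  v_{4} + v_{6} = 0  ⇒ sig = [2:]
  P={1,8}:  v_{1} + v_{8} = v_{5}  ⇒ sig = [2:1]
  P={2,8}:  v_{2} + v_{8} = v_{9}  ⇒ sig = [2:1]
  P={3,6}:  v_{3} + v_{6} = v_{8}  ⇒ sig = [2:1]
  P={4,7}:  v_{4} + v_{7} = v_{8}  ⇒ sig = [2:1]
  P={4,8}:  v_{4} + v_{8} = v_{3}  ⇒ sig = [2:1]
  P={5,9}:  v_{5} + v_{9} = v_{8}  ⇒ sig = [2:1]
  P={6,8}:  v_{6} + v_{8} = v_{7}  ⇒ sig = [2:1]
  P={1,3}:  v_{1} + v_{3} = v_{4} + v_{5}  ⇒ sig = [2:1,1]
  P={1,7}:  v_{1} + v_{7} = v_{5} + v_{6}  ⇒ sig = [2:1,1]
  P={2,3}:  v_{2} + v_{3} = v_{4} + v_{9}  ⇒ sig = [2:1,1]
  P={2,7}:  v_{2} + v_{7} = v_{6} + v_{9}  ⇒ sig = [2:1,1]
  P={3,7}:  v_{3} + v_{7} = 2·v_{8}  ⇒ sig = [2:2]

so the primitive-relation signature multiset is
    [2:]
    [2:]
    [2:]
    [2:1]
    [2:1]
    [2:1]
    [2:1]
    [2:1]
    [2:1]
    [2:1]
    [2:1,1]
    [2:1,1]
    [2:1,1]
    [2:1,1]
    [2:2]


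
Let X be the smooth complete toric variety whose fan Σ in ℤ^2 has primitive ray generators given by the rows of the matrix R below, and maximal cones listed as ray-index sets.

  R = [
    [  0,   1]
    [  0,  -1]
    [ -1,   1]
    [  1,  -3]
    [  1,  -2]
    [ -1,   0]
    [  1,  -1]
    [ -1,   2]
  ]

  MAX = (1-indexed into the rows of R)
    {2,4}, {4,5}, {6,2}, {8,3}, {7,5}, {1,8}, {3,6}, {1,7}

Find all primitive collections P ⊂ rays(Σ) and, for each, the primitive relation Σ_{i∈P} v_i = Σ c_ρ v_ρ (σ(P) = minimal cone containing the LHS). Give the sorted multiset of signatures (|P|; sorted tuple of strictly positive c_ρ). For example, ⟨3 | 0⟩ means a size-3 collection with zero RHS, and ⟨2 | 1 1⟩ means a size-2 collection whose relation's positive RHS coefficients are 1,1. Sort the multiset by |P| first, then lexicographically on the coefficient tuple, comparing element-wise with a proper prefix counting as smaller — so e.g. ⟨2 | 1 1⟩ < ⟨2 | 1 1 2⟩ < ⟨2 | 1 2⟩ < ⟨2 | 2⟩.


Σ has 20 primitive collections:

  P={1,2}:  v_{1} + v_{2} = 0  so sig = ⟨2 | 0⟩
  P={3,7}:  v_{3} + v_{7} = 0  so sig = ⟨2 | 0⟩
  P={5,8}:  v_{5} + v_{8} = 0  so sig = ⟨2 | 0⟩
  P={1,3}:  v_{1} + v_{3} = v_{8}  so sig = ⟨2 | 1⟩
  P={1,4}:  v_{1} + v_{4} = v_{5}  so sig = ⟨2 | 1⟩
  P={1,5}:  v_{1} + v_{5} = v_{7}  so sig = ⟨2 | 1⟩
  P={1,6}:  v_{1} + v_{6} = v_{3}  so sig = ⟨2 | 1⟩
  P={2,3}:  v_{2} + v_{3} = v_{6}  so sig = ⟨2 | 1⟩
  P={2,5}:  v_{2} + v_{5} = v_{4}  so sig = ⟨2 | 1⟩
  P={2,7}:  v_{2} + v_{7} = v_{5}  so sig = ⟨2 | 1⟩
  P={2,8}:  v_{2} + v_{8} = v_{3}  so sig = ⟨2 | 1⟩
  P={3,5}:  v_{3} + v_{5} = v_{2}  so sig = ⟨2 | 1⟩
  P={4,8}:  v_{4} + v_{8} = v_{2}  so sig = ⟨2 | 1⟩
  P={6,7}:  v_{6} + v_{7} = v_{2}  so sig = ⟨2 | 1⟩
  P={7,8}:  v_{7} + v_{8} = v_{1}  so sig = ⟨2 | 1⟩
  P={3,4}:  v_{3} + v_{4} = 2·v_{2}  so sig = ⟨2 | 2⟩
  P={4,7}:  v_{4} + v_{7} = 2·v_{5}  so sig = ⟨2 | 2⟩
  P={5,6}:  v_{5} + v_{6} = 2·v_{2}  so sig = ⟨2 | 2⟩
  P={6,8}:  v_{6} + v_{8} = 2·v_{3}  so sig = ⟨2 | 2⟩
  P={4,6}:  v_{4} + v_{6} = 3·v_{2}  so sig = ⟨2 | 3⟩

Signatures (|P|; sorted positive RHS coefficients), sorted:
    |P|=2: 20 collections, coeffs (), (), (), (1), (1), (1), (1), (1), (1), (1), (1), (1), (1), (1), (1), (2), (2), (2), (2), (3)


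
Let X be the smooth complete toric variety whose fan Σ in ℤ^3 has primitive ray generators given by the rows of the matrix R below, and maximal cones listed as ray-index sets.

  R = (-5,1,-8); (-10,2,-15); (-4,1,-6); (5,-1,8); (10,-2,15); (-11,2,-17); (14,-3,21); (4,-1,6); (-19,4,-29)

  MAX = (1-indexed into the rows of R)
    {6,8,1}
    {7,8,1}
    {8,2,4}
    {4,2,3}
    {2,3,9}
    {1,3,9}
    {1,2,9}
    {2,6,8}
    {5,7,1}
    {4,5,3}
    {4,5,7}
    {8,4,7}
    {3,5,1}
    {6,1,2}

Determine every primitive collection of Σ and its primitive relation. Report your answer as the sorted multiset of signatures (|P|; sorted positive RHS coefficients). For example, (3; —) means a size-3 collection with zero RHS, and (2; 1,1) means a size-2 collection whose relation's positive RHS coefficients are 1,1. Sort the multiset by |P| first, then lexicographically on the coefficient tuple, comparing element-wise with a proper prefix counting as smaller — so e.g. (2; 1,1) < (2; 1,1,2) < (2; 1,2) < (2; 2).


17 collections generate NE(X_Σ); each relation:

  P={1,4}:  v_{1} + v_{4} = 0  ⟹  sig = (2; —)
  P={2,5}:  v_{2} + v_{5} = 0  ⟹  sig = (2; —)
  P={3,8}:  v_{3} + v_{8} = 0  ⟹  sig = (2; —)
  P={2,7}:  v_{2} + v_{7} = v_{8}  ⟹  sig = (2; 1)
  P={3,7}:  v_{3} + v_{7} = v_{5}  ⟹  sig = (2; 1)
  P={5,8}:  v_{5} + v_{8} = v_{7}  ⟹  sig = (2; 1)
  P={7,9}:  v_{7} + v_{9} = v_{1}  ⟹  sig = (2; 1)
  P={3,6}:  v_{3} + v_{6} = v_{1} + v_{2}  ⟹  sig = (2; 1,1)
  P={4,6}:  v_{4} + v_{6} = v_{2} + v_{8}  ⟹  sig = (2; 1,1)
  P={4,9}:  v_{4} + v_{9} = v_{2} + v_{3}  ⟹  sig = (2; 1,1)
  P={5,6}:  v_{5} + v_{6} = v_{1} + v_{8}  ⟹  sig = (2; 1,1)
  P={5,9}:  v_{5} + v_{9} = v_{1} + v_{3}  ⟹  sig = (2; 1,1)
  P={8,9}:  v_{8} + v_{9} = v_{1} + v_{2}  ⟹  sig = (2; 1,1)
  P={6,7}:  v_{6} + v_{7} = v_{1} + 2·v_{8}  ⟹  sig = (2; 1,2)
  P={6,9}:  v_{6} + v_{9} = 2·v_{1} + 2·v_{2}  ⟹  sig = (2; 2,2)
  P={1,2,3}:  v_{1} + v_{2} + v_{3} = v_{9}  ⟹  sig = (3; 1)
  P={1,2,8}:  v_{1} + v_{2} + v_{8} = v_{6}  ⟹  sig = (3; 1)

Signatures (|P|; sorted positive RHS coefficients), sorted:
[(2; —), (2; —), (2; —), (2; 1), (2; 1), (2; 1), (2; 1), (2; 1,1), (2; 1,1), (2; 1,1), (2; 1,1), (2; 1,1), (2; 1,1), (2; 1,2), (2; 2,2), (3; 1), (3; 1)]
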